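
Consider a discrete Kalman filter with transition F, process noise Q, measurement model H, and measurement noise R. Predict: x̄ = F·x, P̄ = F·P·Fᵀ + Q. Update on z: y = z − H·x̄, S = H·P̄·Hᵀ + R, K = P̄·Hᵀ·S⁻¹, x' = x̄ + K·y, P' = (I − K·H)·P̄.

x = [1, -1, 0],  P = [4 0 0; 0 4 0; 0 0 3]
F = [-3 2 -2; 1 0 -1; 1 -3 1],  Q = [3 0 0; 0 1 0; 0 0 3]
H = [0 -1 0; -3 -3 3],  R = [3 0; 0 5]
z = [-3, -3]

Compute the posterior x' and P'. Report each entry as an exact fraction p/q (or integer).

x' = [-1474/1115, 46764/18955, 3236/18955]
P' = [8618/1115 -1989/1115 6294/1115; -1989/1115 41349/18955 7521/18955; 6294/1115 7521/18955 119309/18955]

x̄ = F·x = [-5, 1, 4]
P̄ = F·P·Fᵀ + Q = [67 -6 -42; -6 8 1; -42 1 46]
y = z − H·x̄ = [-2, -27]
S = H·P̄·Hᵀ + R = [11 3; 3 1724]
K = P̄·Hᵀ·S⁻¹ = [663/1115 -201/1115; -13783/18955 -9/18955; -2507/18955 2874/18955]
x' = x̄ + K·y = [-1474/1115, 46764/18955, 3236/18955]
P' = (I − K·H)·P̄ = [8618/1115 -1989/1115 6294/1115; -1989/1115 41349/18955 7521/18955; 6294/1115 7521/18955 119309/18955]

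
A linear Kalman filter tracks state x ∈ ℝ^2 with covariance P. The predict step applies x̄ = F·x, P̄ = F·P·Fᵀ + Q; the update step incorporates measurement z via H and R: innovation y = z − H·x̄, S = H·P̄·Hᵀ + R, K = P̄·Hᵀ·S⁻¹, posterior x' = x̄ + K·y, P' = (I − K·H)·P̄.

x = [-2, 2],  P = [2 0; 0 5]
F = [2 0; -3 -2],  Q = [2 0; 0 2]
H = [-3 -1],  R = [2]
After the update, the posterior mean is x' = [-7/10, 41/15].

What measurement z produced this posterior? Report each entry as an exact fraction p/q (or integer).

x̄ = F·x = [-4, 2]
P̄ = F·P·Fᵀ + Q = [10 -12; -12 40]
S = H·P̄·Hᵀ + R = [60]
K = P̄·Hᵀ·S⁻¹ = [-3/10; -1/15]
x' − x̄ = [33/10, 11/15] = K·y
y = (KᵀK)⁻¹·Kᵀ·(x' − x̄) = [-11]
z = y + H·x̄ = [-11] + [10] = [-1]

z = [-1]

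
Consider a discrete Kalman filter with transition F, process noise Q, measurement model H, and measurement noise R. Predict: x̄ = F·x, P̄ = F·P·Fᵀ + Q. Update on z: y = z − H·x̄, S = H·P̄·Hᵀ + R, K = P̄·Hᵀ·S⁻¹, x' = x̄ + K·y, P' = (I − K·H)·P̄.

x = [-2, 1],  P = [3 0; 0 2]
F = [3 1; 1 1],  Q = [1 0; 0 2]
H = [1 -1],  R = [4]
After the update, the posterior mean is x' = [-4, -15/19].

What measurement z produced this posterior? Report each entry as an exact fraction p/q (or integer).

z = [-3]

x̄ = F·x = [-5, -1]
P̄ = F·P·Fᵀ + Q = [30 11; 11 7]
S = H·P̄·Hᵀ + R = [19]
K = P̄·Hᵀ·S⁻¹ = [1; 4/19]
x' − x̄ = [1, 4/19] = K·y
y = (KᵀK)⁻¹·Kᵀ·(x' − x̄) = [1]
z = y + H·x̄ = [1] + [-4] = [-3]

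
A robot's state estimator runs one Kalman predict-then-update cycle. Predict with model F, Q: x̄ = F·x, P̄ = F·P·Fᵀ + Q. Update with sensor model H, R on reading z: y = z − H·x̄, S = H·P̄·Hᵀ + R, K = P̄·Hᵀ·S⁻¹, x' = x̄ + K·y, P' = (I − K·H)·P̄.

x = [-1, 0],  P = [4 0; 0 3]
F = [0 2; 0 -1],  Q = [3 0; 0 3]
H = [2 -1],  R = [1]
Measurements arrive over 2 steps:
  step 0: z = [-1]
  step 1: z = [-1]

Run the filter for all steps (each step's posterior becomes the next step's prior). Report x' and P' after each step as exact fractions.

step 0: x̄ = F·x = [0, 0]
step 0: P̄ = F·P·Fᵀ + Q = [15 -6; -6 6]
step 0: y = z − H·x̄ = [-1]
step 0: S = H·P̄·Hᵀ + R = [91]
step 0: K = P̄·Hᵀ·S⁻¹ = [36/91; -18/91]
step 0: x' = x̄ + K·y = [-36/91, 18/91]
step 0: P' = (I − K·H)·P̄ = [69/91 102/91; 102/91 222/91]
step 1: x̄ = F·x = [36/91, -18/91]
step 1: P̄ = F·P·Fᵀ + Q = [1161/91 -444/91; -444/91 495/91]
step 1: y = z − H·x̄ = [-181/91]
step 1: S = H·P̄·Hᵀ + R = [7006/91]
step 1: K = P̄·Hᵀ·S⁻¹ = [1383/3503; -1383/7006]
step 1: x' = x̄ + K·y = [-1365/3503, 1365/7006]
step 1: P' = (I − K·H)·P̄ = [2655/3503 3927/3503; 3927/3503 17091/7006]

step 0: x' = [-36/91, 18/91], P' = [69/91 102/91; 102/91 222/91]
step 1: x' = [-1365/3503, 1365/7006], P' = [2655/3503 3927/3503; 3927/3503 17091/7006]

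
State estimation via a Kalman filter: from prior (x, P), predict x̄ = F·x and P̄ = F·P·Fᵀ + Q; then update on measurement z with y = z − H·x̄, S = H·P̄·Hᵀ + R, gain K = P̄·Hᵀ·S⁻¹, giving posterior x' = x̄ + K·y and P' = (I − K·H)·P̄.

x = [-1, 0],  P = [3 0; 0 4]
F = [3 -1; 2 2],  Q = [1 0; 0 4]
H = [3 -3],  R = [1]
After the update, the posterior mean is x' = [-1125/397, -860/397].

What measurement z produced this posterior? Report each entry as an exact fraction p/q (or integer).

z = [-2]

x̄ = F·x = [-3, -2]
P̄ = F·P·Fᵀ + Q = [32 10; 10 32]
S = H·P̄·Hᵀ + R = [397]
K = P̄·Hᵀ·S⁻¹ = [66/397; -66/397]
x' − x̄ = [66/397, -66/397] = K·y
y = (KᵀK)⁻¹·Kᵀ·(x' − x̄) = [1]
z = y + H·x̄ = [1] + [-3] = [-2]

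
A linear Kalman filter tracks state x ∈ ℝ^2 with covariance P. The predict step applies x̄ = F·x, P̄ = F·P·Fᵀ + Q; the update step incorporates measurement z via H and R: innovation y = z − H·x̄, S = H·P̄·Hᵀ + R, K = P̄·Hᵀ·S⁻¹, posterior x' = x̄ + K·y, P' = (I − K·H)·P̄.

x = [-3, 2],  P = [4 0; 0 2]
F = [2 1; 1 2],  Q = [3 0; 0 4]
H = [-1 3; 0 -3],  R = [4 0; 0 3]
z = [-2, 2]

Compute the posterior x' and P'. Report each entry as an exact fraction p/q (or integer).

x' = [-1531/865, -739/865]
P' = [4116/865 624/865; 624/865 256/865]

x̄ = F·x = [-4, 1]
P̄ = F·P·Fᵀ + Q = [21 12; 12 16]
y = z − H·x̄ = [-9, 5]
S = H·P̄·Hᵀ + R = [97 -108; -108 147]
K = P̄·Hᵀ·S⁻¹ = [-561/865 -624/865; 36/865 -256/865]
x' = x̄ + K·y = [-1531/865, -739/865]
P' = (I − K·H)·P̄ = [4116/865 624/865; 624/865 256/865]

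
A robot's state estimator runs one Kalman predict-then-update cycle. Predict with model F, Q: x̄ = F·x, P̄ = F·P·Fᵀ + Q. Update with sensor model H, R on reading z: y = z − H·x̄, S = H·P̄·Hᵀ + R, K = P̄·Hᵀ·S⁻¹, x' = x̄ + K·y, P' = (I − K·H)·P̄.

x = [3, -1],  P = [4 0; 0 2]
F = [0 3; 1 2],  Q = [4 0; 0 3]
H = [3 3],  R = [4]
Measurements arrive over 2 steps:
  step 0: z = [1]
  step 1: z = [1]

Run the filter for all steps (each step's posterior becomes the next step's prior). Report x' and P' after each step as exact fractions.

step 0: x̄ = F·x = [-3, 1]
step 0: P̄ = F·P·Fᵀ + Q = [22 12; 12 15]
step 0: y = z − H·x̄ = [7]
step 0: S = H·P̄·Hᵀ + R = [553]
step 0: K = P̄·Hᵀ·S⁻¹ = [102/553; 81/553]
step 0: x' = x̄ + K·y = [-135/79, 160/79]
step 0: P' = (I − K·H)·P̄ = [1762/553 -1626/553; -1626/553 1734/553]
step 1: x̄ = F·x = [480/79, 185/79]
step 1: P̄ = F·P·Fᵀ + Q = [17818/553 5526/553; 5526/553 3853/553]
step 1: y = z − H·x̄ = [-1916/79]
step 1: S = H·P̄·Hᵀ + R = [296719/553]
step 1: K = P̄·Hᵀ·S⁻¹ = [70032/296719; 28137/296719]
step 1: x' = x̄ + K·y = [104352/296719, 12437/296719]
step 1: P' = (I − K·H)·P̄ = [691606/296719 -598230/296719; -598230/296719 635746/296719]

step 0: x' = [-135/79, 160/79], P' = [1762/553 -1626/553; -1626/553 1734/553]
step 1: x' = [104352/296719, 12437/296719], P' = [691606/296719 -598230/296719; -598230/296719 635746/296719]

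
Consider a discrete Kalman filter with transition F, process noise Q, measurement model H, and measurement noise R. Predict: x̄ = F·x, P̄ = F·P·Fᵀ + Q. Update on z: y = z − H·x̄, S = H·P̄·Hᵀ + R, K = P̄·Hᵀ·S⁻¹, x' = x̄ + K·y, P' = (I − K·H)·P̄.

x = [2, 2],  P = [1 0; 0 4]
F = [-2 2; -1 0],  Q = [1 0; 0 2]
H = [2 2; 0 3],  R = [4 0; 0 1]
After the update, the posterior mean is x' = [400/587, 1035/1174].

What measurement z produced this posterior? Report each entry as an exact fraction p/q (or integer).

z = [3, 3]

x̄ = F·x = [0, -2]
P̄ = F·P·Fᵀ + Q = [21 2; 2 3]
S = H·P̄·Hᵀ + R = [116 30; 30 28]
K = P̄·Hᵀ·S⁻¹ = [277/587 -171/587; 5/1174 186/587]
x' − x̄ = [400/587, 3383/1174] = K·y
y = (KᵀK)⁻¹·Kᵀ·(x' − x̄) = [7, 9]
z = y + H·x̄ = [7, 9] + [-4, -6] = [3, 3]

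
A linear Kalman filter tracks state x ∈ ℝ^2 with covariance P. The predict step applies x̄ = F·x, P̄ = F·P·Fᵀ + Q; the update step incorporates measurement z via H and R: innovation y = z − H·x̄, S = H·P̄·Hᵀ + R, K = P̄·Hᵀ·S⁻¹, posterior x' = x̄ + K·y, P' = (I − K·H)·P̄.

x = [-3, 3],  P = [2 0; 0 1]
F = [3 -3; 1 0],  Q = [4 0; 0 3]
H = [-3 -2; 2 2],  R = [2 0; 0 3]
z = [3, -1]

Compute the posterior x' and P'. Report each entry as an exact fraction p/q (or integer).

x̄ = F·x = [-18, -3]
P̄ = F·P·Fᵀ + Q = [31 6; 6 5]
y = z − H·x̄ = [-57, 41]
S = H·P̄·Hᵀ + R = [373 -266; -266 195]
K = P̄·Hᵀ·S⁻¹ = [-791/1979 -328/1979; 392/1979 758/1979]
x' = x̄ + K·y = [-3983/1979, 2797/1979]
P' = (I − K·H)·P̄ = [2566/1979 -3058/1979; -3058/1979 4195/1979]

x' = [-3983/1979, 2797/1979]
P' = [2566/1979 -3058/1979; -3058/1979 4195/1979]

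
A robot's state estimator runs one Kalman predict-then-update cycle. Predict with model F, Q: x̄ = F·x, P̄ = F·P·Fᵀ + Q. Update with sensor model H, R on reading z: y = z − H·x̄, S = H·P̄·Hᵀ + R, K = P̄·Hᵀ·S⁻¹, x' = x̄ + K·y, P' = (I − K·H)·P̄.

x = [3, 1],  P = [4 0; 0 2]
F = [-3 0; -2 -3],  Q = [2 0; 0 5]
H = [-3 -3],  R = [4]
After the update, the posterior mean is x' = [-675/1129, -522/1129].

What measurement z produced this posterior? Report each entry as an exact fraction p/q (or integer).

x̄ = F·x = [-9, -9]
P̄ = F·P·Fᵀ + Q = [38 24; 24 39]
S = H·P̄·Hᵀ + R = [1129]
K = P̄·Hᵀ·S⁻¹ = [-186/1129; -189/1129]
x' − x̄ = [9486/1129, 9639/1129] = K·y
y = (KᵀK)⁻¹·Kᵀ·(x' − x̄) = [-51]
z = y + H·x̄ = [-51] + [54] = [3]

z = [3]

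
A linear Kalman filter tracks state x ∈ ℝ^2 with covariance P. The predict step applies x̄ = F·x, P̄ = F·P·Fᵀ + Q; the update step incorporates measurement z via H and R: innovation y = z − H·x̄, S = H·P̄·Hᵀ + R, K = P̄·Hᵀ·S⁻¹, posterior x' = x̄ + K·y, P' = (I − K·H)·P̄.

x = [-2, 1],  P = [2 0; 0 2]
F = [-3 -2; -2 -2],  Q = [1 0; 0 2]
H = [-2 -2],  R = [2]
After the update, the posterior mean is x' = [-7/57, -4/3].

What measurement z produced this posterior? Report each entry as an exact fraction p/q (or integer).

z = [3]

x̄ = F·x = [4, 2]
P̄ = F·P·Fᵀ + Q = [27 20; 20 18]
S = H·P̄·Hᵀ + R = [342]
K = P̄·Hᵀ·S⁻¹ = [-47/171; -2/9]
x' − x̄ = [-235/57, -10/3] = K·y
y = (KᵀK)⁻¹·Kᵀ·(x' − x̄) = [15]
z = y + H·x̄ = [15] + [-12] = [3]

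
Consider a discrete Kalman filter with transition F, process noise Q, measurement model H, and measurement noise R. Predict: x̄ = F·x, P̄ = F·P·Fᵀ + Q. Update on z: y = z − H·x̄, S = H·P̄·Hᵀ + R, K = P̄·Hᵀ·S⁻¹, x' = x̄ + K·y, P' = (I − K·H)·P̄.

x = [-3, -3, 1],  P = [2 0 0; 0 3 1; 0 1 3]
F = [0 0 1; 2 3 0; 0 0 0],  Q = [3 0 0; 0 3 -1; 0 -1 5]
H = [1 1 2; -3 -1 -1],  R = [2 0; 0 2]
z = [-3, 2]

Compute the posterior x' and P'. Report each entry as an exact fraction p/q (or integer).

x̄ = F·x = [1, -15, 0]
P̄ = F·P·Fᵀ + Q = [6 3 0; 3 38 -1; 0 -1 5]
y = z − H·x̄ = [11, -10]
S = H·P̄·Hᵀ + R = [68 -75; -75 115]
K = P̄·Hᵀ·S⁻¹ = [-108/439 -753/2195; 207/439 -203/2195; 147/439 403/2195]
x' = x̄ + K·y = [757/439, -3902/439, 811/439]
P' = (I − K·H)·P̄ = [2217/2195 -6993/2195 1848/2195; -6993/2195 33707/2195 -12322/2195; 1848/2195 -12322/2195 5972/2195]

x' = [757/439, -3902/439, 811/439]
P' = [2217/2195 -6993/2195 1848/2195; -6993/2195 33707/2195 -12322/2195; 1848/2195 -12322/2195 5972/2195]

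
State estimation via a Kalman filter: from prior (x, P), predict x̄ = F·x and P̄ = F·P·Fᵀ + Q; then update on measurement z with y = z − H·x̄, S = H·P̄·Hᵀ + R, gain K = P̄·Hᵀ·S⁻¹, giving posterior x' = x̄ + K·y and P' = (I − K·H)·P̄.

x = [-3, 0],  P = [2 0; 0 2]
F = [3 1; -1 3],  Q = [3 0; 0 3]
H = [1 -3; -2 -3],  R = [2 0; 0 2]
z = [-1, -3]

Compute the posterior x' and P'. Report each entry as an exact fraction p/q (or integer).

x̄ = F·x = [-9, 3]
P̄ = F·P·Fᵀ + Q = [23 0; 0 23]
y = z − H·x̄ = [17, -12]
S = H·P̄·Hᵀ + R = [232 161; 161 301]
K = P̄·Hᵀ·S⁻¹ = [2047/6273 -14375/43911; -460/2091 -1633/14637]
x' = x̄ + K·y = [20894/43911, 8767/14637]
P' = (I − K·H)·P̄ = [19136/43911 -1058/14637; -1058/14637 598/4879]

x' = [20894/43911, 8767/14637]
P' = [19136/43911 -1058/14637; -1058/14637 598/4879]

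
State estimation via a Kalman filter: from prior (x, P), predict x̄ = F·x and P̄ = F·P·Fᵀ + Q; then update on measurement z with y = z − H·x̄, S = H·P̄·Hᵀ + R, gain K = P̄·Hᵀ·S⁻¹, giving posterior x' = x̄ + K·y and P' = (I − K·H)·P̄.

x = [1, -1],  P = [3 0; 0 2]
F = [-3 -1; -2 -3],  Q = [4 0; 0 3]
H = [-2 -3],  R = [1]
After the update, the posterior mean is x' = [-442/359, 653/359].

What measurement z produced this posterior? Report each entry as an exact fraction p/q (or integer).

x̄ = F·x = [-2, 1]
P̄ = F·P·Fᵀ + Q = [33 24; 24 33]
S = H·P̄·Hᵀ + R = [718]
K = P̄·Hᵀ·S⁻¹ = [-69/359; -147/718]
x' − x̄ = [276/359, 294/359] = K·y
y = (KᵀK)⁻¹·Kᵀ·(x' − x̄) = [-4]
z = y + H·x̄ = [-4] + [1] = [-3]

z = [-3]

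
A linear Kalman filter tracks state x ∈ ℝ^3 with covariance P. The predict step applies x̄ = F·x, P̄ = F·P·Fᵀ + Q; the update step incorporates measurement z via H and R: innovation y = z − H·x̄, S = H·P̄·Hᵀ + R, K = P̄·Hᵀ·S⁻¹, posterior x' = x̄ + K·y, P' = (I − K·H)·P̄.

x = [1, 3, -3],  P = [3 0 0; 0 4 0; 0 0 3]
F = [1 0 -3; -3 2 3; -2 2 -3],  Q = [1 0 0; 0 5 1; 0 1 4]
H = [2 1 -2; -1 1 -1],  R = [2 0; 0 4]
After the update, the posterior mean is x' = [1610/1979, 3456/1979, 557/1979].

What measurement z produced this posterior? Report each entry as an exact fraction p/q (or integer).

z = [3, 1]

x̄ = F·x = [10, -6, 13]
P̄ = F·P·Fᵀ + Q = [31 -36 21; -36 75 8; 21 8 59]
S = H·P̄·Hᵀ + R = [93 71; 71 267]
K = P̄·Hᵀ·S⁻¹ = [988/9895 -3524/9895; -5392/9895 5251/9895; -6522/9895 -934/9895]
x' − x̄ = [-18180/1979, 15330/1979, -25170/1979] = K·y
y = (KᵀK)⁻¹·Kᵀ·(x' − x̄) = [15, 30]
z = y + H·x̄ = [15, 30] + [-12, -29] = [3, 1]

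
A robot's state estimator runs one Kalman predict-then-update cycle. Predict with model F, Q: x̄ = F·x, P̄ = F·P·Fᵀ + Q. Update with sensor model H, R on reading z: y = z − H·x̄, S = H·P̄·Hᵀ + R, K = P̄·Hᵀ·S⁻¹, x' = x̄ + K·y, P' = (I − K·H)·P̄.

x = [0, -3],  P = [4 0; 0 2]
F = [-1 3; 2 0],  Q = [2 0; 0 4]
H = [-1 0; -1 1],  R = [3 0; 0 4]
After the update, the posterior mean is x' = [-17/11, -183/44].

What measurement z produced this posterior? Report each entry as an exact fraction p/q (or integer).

x̄ = F·x = [-9, 0]
P̄ = F·P·Fᵀ + Q = [24 -8; -8 20]
S = H·P̄·Hᵀ + R = [27 32; 32 64]
K = P̄·Hᵀ·S⁻¹ = [-8/11 -3/22; -6/11 125/176]
x' − x̄ = [82/11, -183/44] = K·y
y = (KᵀK)⁻¹·Kᵀ·(x' − x̄) = [-8, -12]
z = y + H·x̄ = [-8, -12] + [9, 9] = [1, -3]

z = [1, -3]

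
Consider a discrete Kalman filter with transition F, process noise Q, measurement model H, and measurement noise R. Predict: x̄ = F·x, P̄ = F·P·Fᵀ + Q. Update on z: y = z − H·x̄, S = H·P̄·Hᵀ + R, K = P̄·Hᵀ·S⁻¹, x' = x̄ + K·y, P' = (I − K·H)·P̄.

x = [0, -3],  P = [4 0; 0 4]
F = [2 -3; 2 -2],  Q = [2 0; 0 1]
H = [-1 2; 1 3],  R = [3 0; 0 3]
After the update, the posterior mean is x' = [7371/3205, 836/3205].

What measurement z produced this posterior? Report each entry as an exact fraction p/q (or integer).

x̄ = F·x = [9, 6]
P̄ = F·P·Fᵀ + Q = [54 40; 40 33]
S = H·P̄·Hᵀ + R = [29 104; 104 594]
K = P̄·Hᵀ·S⁻¹ = [-1326/3205 1171/3205; 494/3205 1327/6410]
x' − x̄ = [-21474/3205, -18394/3205] = K·y
y = (KᵀK)⁻¹·Kᵀ·(x' − x̄) = [-5, -24]
z = y + H·x̄ = [-5, -24] + [3, 27] = [-2, 3]

z = [-2, 3]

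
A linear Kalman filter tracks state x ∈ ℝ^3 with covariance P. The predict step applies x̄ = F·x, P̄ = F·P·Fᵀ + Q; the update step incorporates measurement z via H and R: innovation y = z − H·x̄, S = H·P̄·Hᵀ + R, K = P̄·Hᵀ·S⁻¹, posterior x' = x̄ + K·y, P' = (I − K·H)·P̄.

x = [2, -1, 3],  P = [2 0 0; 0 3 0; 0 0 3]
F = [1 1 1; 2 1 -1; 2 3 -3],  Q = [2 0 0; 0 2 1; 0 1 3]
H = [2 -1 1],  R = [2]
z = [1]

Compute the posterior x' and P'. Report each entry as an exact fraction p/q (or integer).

x̄ = F·x = [4, 0, -8]
P̄ = F·P·Fᵀ + Q = [10 4 4; 4 16 27; 4 27 65]
y = z − H·x̄ = [1]
S = H·P̄·Hᵀ + R = [69]
K = P̄·Hᵀ·S⁻¹ = [20/69; 19/69; 2/3]
x' = x̄ + K·y = [296/69, 19/69, -22/3]
P' = (I − K·H)·P̄ = [290/69 -104/69 -28/3; -104/69 743/69 43/3; -28/3 43/3 103/3]

x' = [296/69, 19/69, -22/3]
P' = [290/69 -104/69 -28/3; -104/69 743/69 43/3; -28/3 43/3 103/3]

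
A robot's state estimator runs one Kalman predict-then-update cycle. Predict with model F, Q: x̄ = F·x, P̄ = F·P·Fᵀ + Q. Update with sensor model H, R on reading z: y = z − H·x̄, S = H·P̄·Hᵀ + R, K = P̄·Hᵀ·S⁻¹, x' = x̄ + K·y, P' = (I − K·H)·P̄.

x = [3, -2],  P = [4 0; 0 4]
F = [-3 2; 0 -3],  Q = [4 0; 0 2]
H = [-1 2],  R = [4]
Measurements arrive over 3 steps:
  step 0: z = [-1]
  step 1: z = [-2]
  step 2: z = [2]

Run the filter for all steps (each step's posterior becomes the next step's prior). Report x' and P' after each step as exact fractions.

step 0: x̄ = F·x = [-13, 6]
step 0: P̄ = F·P·Fᵀ + Q = [56 -24; -24 38]
step 0: y = z − H·x̄ = [-26]
step 0: S = H·P̄·Hᵀ + R = [308]
step 0: K = P̄·Hᵀ·S⁻¹ = [-26/77; 25/77]
step 0: x' = x̄ + K·y = [-325/77, -188/77]
step 0: P' = (I − K·H)·P̄ = [1608/77 752/77; 752/77 426/77]
step 1: x̄ = F·x = [599/77, 564/77]
step 1: P̄ = F·P·Fᵀ + Q = [7460/77 4212/77; 4212/77 3988/77]
step 1: y = z − H·x̄ = [-683/77]
step 1: S = H·P̄·Hᵀ + R = [6872/77]
step 1: K = P̄·Hᵀ·S⁻¹ = [241/1718; 941/1718]
step 1: x' = x̄ + K·y = [11227/1718, 4237/1718]
step 1: P' = (I − K·H)·P̄ = [81714/859 41098/859; 41098/859 21490/859]
step 2: x̄ = F·x = [-25207/1718, -12711/1718]
step 2: P̄ = F·P·Fᵀ + Q = [331646/859 240942/859; 240942/859 195128/859]
step 2: y = z − H·x̄ = [3651/1718]
step 2: S = H·P̄·Hᵀ + R = [151826/859]
step 2: K = P̄·Hᵀ·S⁻¹ = [75119/75913; 74657/75913]
step 2: x' = x̄ + K·y = [-954179/75913, -403002/75913]
step 2: P' = (I − K·H)·P̄ = [16170564/75913 8235520/75913; 8235520/75913 4267074/75913]

step 0: x' = [-325/77, -188/77], P' = [1608/77 752/77; 752/77 426/77]
step 1: x' = [11227/1718, 4237/1718], P' = [81714/859 41098/859; 41098/859 21490/859]
step 2: x' = [-954179/75913, -403002/75913], P' = [16170564/75913 8235520/75913; 8235520/75913 4267074/75913]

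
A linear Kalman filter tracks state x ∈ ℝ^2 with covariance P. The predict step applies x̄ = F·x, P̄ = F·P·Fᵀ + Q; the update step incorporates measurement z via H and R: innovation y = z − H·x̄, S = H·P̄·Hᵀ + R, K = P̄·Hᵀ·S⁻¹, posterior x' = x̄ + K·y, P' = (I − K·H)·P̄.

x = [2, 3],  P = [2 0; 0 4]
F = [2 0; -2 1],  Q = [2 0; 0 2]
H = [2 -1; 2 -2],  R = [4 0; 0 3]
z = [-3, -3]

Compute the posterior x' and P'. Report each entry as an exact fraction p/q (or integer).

x' = [152/607, 1229/607]
P' = [782/607 788/607; 788/607 1148/607]

x̄ = F·x = [4, -1]
P̄ = F·P·Fᵀ + Q = [10 -8; -8 14]
y = z − H·x̄ = [-12, -13]
S = H·P̄·Hᵀ + R = [90 116; 116 163]
K = P̄·Hᵀ·S⁻¹ = [194/607 -4/607; 107/607 -240/607]
x' = x̄ + K·y = [152/607, 1229/607]
P' = (I − K·H)·P̄ = [782/607 788/607; 788/607 1148/607]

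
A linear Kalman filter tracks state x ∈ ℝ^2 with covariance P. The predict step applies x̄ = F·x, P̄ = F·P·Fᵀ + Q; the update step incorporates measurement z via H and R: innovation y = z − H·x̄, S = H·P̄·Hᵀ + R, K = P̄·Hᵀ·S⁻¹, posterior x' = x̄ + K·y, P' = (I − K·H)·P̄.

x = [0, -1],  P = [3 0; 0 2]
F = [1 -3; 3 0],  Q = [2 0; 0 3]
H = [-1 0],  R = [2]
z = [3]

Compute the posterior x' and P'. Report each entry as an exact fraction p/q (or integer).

x̄ = F·x = [3, 0]
P̄ = F·P·Fᵀ + Q = [23 9; 9 30]
y = z − H·x̄ = [6]
S = H·P̄·Hᵀ + R = [25]
K = P̄·Hᵀ·S⁻¹ = [-23/25; -9/25]
x' = x̄ + K·y = [-63/25, -54/25]
P' = (I − K·H)·P̄ = [46/25 18/25; 18/25 669/25]

x' = [-63/25, -54/25]
P' = [46/25 18/25; 18/25 669/25]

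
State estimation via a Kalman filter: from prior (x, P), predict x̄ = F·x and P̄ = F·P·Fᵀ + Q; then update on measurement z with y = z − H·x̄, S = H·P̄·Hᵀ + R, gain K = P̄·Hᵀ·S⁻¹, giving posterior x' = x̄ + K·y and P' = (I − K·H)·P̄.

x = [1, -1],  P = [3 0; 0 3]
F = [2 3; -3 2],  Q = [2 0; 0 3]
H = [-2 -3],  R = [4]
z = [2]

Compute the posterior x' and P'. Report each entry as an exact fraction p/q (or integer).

x' = [114/91, -20/13]
P' = [7831/273 -246/13; -246/13 168/13]

x̄ = F·x = [-1, -5]
P̄ = F·P·Fᵀ + Q = [41 0; 0 42]
y = z − H·x̄ = [-15]
S = H·P̄·Hᵀ + R = [546]
K = P̄·Hᵀ·S⁻¹ = [-41/273; -3/13]
x' = x̄ + K·y = [114/91, -20/13]
P' = (I − K·H)·P̄ = [7831/273 -246/13; -246/13 168/13]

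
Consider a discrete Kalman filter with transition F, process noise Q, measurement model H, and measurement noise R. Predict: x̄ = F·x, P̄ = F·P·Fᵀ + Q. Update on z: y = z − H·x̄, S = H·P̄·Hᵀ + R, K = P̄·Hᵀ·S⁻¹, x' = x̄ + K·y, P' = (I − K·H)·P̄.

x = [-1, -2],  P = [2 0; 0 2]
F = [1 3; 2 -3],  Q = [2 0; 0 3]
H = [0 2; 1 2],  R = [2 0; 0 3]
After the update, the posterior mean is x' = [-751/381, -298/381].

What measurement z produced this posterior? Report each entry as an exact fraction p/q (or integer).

z = [-2, -3]

x̄ = F·x = [-7, 4]
P̄ = F·P·Fᵀ + Q = [22 -14; -14 29]
S = H·P̄·Hᵀ + R = [118 88; 88 85]
K = P̄·Hᵀ·S⁻¹ = [-926/1143 878/1143; 529/1143 44/1143]
x' − x̄ = [1916/381, -1822/381] = K·y
y = (KᵀK)⁻¹·Kᵀ·(x' − x̄) = [-10, -4]
z = y + H·x̄ = [-10, -4] + [8, 1] = [-2, -3]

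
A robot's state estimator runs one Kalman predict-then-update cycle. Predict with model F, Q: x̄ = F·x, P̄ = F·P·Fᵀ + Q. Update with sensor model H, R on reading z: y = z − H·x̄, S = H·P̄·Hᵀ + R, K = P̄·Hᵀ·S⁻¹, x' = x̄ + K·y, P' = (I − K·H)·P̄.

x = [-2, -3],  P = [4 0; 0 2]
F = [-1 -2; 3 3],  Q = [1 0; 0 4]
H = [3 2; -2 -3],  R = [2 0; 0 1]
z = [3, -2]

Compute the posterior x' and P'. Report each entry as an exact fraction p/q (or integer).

x̄ = F·x = [8, -15]
P̄ = F·P·Fᵀ + Q = [13 -24; -24 58]
y = z − H·x̄ = [9, -31]
S = H·P̄·Hᵀ + R = [63 -114; -114 287]
K = P̄·Hᵀ·S⁻¹ = [887/1695 208/565; -1736/5085 -974/1695]
x' = x̄ + K·y = [733/565, -439/1695]
P' = (I − K·H)·P̄ = [438/565 -1084/1695; -1084/1695 3142/5085]

x' = [733/565, -439/1695]
P' = [438/565 -1084/1695; -1084/1695 3142/5085]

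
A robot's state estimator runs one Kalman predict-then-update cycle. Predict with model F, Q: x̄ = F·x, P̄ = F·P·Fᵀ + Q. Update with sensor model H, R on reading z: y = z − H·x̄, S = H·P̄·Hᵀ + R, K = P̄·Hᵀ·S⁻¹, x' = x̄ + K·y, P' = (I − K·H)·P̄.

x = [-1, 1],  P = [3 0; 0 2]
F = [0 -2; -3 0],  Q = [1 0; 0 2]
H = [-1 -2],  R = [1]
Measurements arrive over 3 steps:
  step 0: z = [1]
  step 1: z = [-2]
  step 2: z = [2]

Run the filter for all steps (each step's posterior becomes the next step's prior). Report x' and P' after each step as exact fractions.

step 0: x̄ = F·x = [-2, 3]
step 0: P̄ = F·P·Fᵀ + Q = [9 0; 0 29]
step 0: y = z − H·x̄ = [5]
step 0: S = H·P̄·Hᵀ + R = [126]
step 0: K = P̄·Hᵀ·S⁻¹ = [-1/14; -29/63]
step 0: x' = x̄ + K·y = [-33/14, 44/63]
step 0: P' = (I − K·H)·P̄ = [117/14 -29/7; -29/7 145/63]
step 1: x̄ = F·x = [-88/63, 99/14]
step 1: P̄ = F·P·Fᵀ + Q = [643/63 -174/7; -174/7 1081/14]
step 1: y = z − H·x̄ = [677/63]
step 1: S = H·P̄·Hᵀ + R = [13900/63]
step 1: K = P̄·Hᵀ·S⁻¹ = [2489/13900; -8163/13900]
step 1: x' = x̄ + K·y = [7331/13900, 10573/13900]
step 1: P' = (I − K·H)·P̄ = [43533/13900 -23011/13900; -23011/13900 15587/13900]
step 2: x̄ = F·x = [-10573/6950, -21993/13900]
step 2: P̄ = F·P·Fᵀ + Q = [19062/3475 -69033/6950; -69033/6950 419597/13900]
step 2: y = z − H·x̄ = [-9333/3475]
step 2: S = H·P̄·Hᵀ + R = [304068/3475]
step 2: K = P̄·Hᵀ·S⁻¹ = [16657/101356; -87641/152034]
step 2: x' = x̄ + K·y = [-198929/101356, -3447/101356]
step 2: P' = (I − K·H)·P̄ = [316455/101356 -41639/25339; -41639/25339 337475/304068]

step 0: x' = [-33/14, 44/63], P' = [117/14 -29/7; -29/7 145/63]
step 1: x' = [7331/13900, 10573/13900], P' = [43533/13900 -23011/13900; -23011/13900 15587/13900]
step 2: x' = [-198929/101356, -3447/101356], P' = [316455/101356 -41639/25339; -41639/25339 337475/304068]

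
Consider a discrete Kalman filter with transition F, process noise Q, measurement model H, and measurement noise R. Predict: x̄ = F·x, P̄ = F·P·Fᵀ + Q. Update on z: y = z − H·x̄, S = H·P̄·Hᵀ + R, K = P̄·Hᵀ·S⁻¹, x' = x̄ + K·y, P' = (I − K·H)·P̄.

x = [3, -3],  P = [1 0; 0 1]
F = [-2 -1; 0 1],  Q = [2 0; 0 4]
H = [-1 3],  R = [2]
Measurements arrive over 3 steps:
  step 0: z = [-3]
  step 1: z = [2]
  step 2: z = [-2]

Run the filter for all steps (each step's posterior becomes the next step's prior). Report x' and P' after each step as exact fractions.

step 0: x̄ = F·x = [-3, -3]
step 0: P̄ = F·P·Fᵀ + Q = [7 -1; -1 5]
step 0: y = z − H·x̄ = [3]
step 0: S = H·P̄·Hᵀ + R = [60]
step 0: K = P̄·Hᵀ·S⁻¹ = [-1/6; 4/15]
step 0: x' = x̄ + K·y = [-7/2, -11/5]
step 0: P' = (I − K·H)·P̄ = [16/3 5/3; 5/3 11/15]
step 1: x̄ = F·x = [46/5, -11/5]
step 1: P̄ = F·P·Fᵀ + Q = [461/15 -61/15; -61/15 71/15]
step 1: y = z − H·x̄ = [89/5]
step 1: S = H·P̄·Hᵀ + R = [1496/15]
step 1: K = P̄·Hᵀ·S⁻¹ = [-161/374; 137/748]
step 1: x' = x̄ + K·y = [575/374, 793/748]
step 1: P' = (I − K·H)·P̄ = [2291/187 710/187; 710/187 519/374]
step 2: x̄ = F·x = [-3093/748, 793/748]
step 2: P̄ = F·P·Fᵀ + Q = [25275/374 -3359/374; -3359/374 2015/374]
step 2: y = z − H·x̄ = [-1742/187]
step 2: S = H·P̄·Hᵀ + R = [32156/187]
step 2: K = P̄·Hᵀ·S⁻¹ = [-4419/8039; 2351/16078]
step 2: x' = x̄ + K·y = [31695/32156, -9711/32156]
step 2: P' = (I − K·H)·P̄ = [251151/16078 77825/16078; 77825/16078 27509/16078]

step 0: x' = [-7/2, -11/5], P' = [16/3 5/3; 5/3 11/15]
step 1: x' = [575/374, 793/748], P' = [2291/187 710/187; 710/187 519/374]
step 2: x' = [31695/32156, -9711/32156], P' = [251151/16078 77825/16078; 77825/16078 27509/16078]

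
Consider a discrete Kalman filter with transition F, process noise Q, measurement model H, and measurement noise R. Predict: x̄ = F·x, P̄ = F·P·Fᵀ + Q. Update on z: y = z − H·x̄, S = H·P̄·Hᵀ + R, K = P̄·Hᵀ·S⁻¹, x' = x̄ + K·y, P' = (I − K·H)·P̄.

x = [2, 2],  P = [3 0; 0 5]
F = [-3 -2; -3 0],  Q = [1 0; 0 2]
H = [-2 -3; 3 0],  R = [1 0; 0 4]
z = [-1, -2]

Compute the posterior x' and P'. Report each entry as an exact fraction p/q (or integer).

x' = [-39598/57247, 44769/57247]
P' = [24060/57247 -15804/57247; -15804/57247 16691/57247]

x̄ = F·x = [-10, -6]
P̄ = F·P·Fᵀ + Q = [48 27; 27 29]
y = z − H·x̄ = [-39, 28]
S = H·P̄·Hᵀ + R = [778 -531; -531 436]
K = P̄·Hᵀ·S⁻¹ = [-708/57247 18045/57247; -18465/57247 -11853/57247]
x' = x̄ + K·y = [-39598/57247, 44769/57247]
P' = (I − K·H)·P̄ = [24060/57247 -15804/57247; -15804/57247 16691/57247]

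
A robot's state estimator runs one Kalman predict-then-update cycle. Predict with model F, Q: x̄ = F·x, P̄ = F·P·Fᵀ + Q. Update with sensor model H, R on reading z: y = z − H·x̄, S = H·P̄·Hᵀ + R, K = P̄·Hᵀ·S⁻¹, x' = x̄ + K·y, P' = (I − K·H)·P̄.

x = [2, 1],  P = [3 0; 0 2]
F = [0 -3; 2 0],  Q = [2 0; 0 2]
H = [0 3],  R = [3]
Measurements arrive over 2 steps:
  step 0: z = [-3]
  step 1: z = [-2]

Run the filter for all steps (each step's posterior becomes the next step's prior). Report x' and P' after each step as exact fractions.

step 0: x' = [-3, -38/43], P' = [20 0; 0 14/43]
step 1: x' = [114/43, -170/247], P' = [212/43 0; 0 82/247]

step 0: x̄ = F·x = [-3, 4]
step 0: P̄ = F·P·Fᵀ + Q = [20 0; 0 14]
step 0: y = z − H·x̄ = [-15]
step 0: S = H·P̄·Hᵀ + R = [129]
step 0: K = P̄·Hᵀ·S⁻¹ = [0; 14/43]
step 0: x' = x̄ + K·y = [-3, -38/43]
step 0: P' = (I − K·H)·P̄ = [20 0; 0 14/43]
step 1: x̄ = F·x = [114/43, -6]
step 1: P̄ = F·P·Fᵀ + Q = [212/43 0; 0 82]
step 1: y = z − H·x̄ = [16]
step 1: S = H·P̄·Hᵀ + R = [741]
step 1: K = P̄·Hᵀ·S⁻¹ = [0; 82/247]
step 1: x' = x̄ + K·y = [114/43, -170/247]
step 1: P' = (I − K·H)·P̄ = [212/43 0; 0 82/247]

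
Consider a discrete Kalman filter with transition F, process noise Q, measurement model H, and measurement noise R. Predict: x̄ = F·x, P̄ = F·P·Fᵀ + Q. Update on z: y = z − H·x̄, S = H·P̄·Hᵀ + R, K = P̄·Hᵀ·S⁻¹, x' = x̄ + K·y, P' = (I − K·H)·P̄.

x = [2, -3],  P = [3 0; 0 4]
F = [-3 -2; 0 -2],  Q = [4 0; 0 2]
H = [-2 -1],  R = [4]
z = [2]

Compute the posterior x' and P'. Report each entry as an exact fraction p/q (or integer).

x̄ = F·x = [0, 6]
P̄ = F·P·Fᵀ + Q = [47 16; 16 18]
y = z − H·x̄ = [8]
S = H·P̄·Hᵀ + R = [274]
K = P̄·Hᵀ·S⁻¹ = [-55/137; -25/137]
x' = x̄ + K·y = [-440/137, 622/137]
P' = (I − K·H)·P̄ = [389/137 -558/137; -558/137 1216/137]

x' = [-440/137, 622/137]
P' = [389/137 -558/137; -558/137 1216/137]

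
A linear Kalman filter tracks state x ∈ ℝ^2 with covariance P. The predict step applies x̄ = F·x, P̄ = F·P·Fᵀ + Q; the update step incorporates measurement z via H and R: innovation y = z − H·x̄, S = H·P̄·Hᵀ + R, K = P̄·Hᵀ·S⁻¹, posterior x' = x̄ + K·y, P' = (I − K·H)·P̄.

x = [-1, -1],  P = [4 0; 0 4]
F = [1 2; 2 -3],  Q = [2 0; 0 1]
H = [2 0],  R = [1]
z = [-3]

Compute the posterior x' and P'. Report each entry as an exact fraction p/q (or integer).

x̄ = F·x = [-3, 1]
P̄ = F·P·Fᵀ + Q = [22 -16; -16 53]
y = z − H·x̄ = [3]
S = H·P̄·Hᵀ + R = [89]
K = P̄·Hᵀ·S⁻¹ = [44/89; -32/89]
x' = x̄ + K·y = [-135/89, -7/89]
P' = (I − K·H)·P̄ = [22/89 -16/89; -16/89 3693/89]

x' = [-135/89, -7/89]
P' = [22/89 -16/89; -16/89 3693/89]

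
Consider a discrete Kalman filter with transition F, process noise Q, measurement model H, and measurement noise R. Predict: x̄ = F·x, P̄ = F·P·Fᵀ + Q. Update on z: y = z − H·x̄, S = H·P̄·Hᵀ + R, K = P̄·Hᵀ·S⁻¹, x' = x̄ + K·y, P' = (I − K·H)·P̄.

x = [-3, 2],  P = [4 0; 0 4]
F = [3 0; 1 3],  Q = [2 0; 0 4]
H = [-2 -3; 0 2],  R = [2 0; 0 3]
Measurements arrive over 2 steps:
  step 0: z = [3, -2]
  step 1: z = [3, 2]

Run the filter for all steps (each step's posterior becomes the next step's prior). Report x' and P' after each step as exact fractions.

step 0: x̄ = F·x = [-9, 3]
step 0: P̄ = F·P·Fᵀ + Q = [38 12; 12 44]
step 0: y = z − H·x̄ = [-6, -8]
step 0: S = H·P̄·Hᵀ + R = [694 -312; -312 179]
step 0: K = P̄·Hᵀ·S⁻¹ = [-6280/13441 -9144/13441; -234/13441 6200/13441]
step 0: x' = x̄ + K·y = [-10137/13441, -7873/13441]
step 0: P' = (I − K·H)·P̄ = [26854/13441 -13716/13441; -13716/13441 9300/13441]
step 1: x̄ = F·x = [-30411/13441, -33756/13441]
step 1: P̄ = F·P·Fᵀ + Q = [268568/13441 -42882/13441; -42882/13441 82022/13441]
step 1: y = z − H·x̄ = [-121767/13441, 94394/13441]
step 1: S = H·P̄·Hᵀ + R = [1324768/13441 -320604/13441; -320604/13441 368411/13441]
step 1: K = P̄·Hᵀ·S⁻¹ = [-6621103/14331976 -2274579/3582994; -240453/14331976 1543103/3582994]
step 1: x' = x̄ + K·y = [-36339879/14331976, 9532603/14331976]
step 1: P' = (I − K·H)·P̄ = [13546157/7165988 -6823737/7165988; -6823737/7165988 4629309/7165988]

step 0: x' = [-10137/13441, -7873/13441], P' = [26854/13441 -13716/13441; -13716/13441 9300/13441]
step 1: x' = [-36339879/14331976, 9532603/14331976], P' = [13546157/7165988 -6823737/7165988; -6823737/7165988 4629309/7165988]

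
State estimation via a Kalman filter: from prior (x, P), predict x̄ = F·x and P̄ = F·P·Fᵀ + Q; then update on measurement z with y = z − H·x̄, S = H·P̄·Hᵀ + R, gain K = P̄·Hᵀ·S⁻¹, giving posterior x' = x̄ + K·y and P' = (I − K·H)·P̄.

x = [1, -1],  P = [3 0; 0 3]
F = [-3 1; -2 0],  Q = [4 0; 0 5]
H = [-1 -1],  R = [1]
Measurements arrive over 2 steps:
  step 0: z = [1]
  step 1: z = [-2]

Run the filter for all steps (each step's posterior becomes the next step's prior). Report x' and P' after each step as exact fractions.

step 0: x' = [-23/22, -1/88], P' = [36/11 -59/22; -59/22 271/88]
step 1: x' = [11504/10711, 10201/10711], P' = [33410/10711 -26579/10711; -26579/10711 30371/10711]

step 0: x̄ = F·x = [-4, -2]
step 0: P̄ = F·P·Fᵀ + Q = [34 18; 18 17]
step 0: y = z − H·x̄ = [-5]
step 0: S = H·P̄·Hᵀ + R = [88]
step 0: K = P̄·Hᵀ·S⁻¹ = [-13/22; -35/88]
step 0: x' = x̄ + K·y = [-23/22, -1/88]
step 0: P' = (I − K·H)·P̄ = [36/11 -59/22; -59/22 271/88]
step 1: x̄ = F·x = [25/8, 23/11]
step 1: P̄ = F·P·Fᵀ + Q = [421/8 25; 25 199/11]
step 1: y = z − H·x̄ = [283/88]
step 1: S = H·P̄·Hᵀ + R = [10711/88]
step 1: K = P̄·Hᵀ·S⁻¹ = [-6831/10711; -3792/10711]
step 1: x' = x̄ + K·y = [11504/10711, 10201/10711]
step 1: P' = (I − K·H)·P̄ = [33410/10711 -26579/10711; -26579/10711 30371/10711]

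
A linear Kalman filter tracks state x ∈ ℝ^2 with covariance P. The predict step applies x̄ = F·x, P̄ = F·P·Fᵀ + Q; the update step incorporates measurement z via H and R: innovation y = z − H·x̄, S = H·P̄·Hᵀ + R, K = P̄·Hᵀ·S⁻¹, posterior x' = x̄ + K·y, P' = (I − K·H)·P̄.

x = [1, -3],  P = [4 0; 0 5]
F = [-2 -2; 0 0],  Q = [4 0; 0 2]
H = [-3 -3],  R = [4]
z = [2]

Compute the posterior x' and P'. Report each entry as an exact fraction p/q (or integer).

x̄ = F·x = [4, 0]
P̄ = F·P·Fᵀ + Q = [40 0; 0 2]
y = z − H·x̄ = [14]
S = H·P̄·Hᵀ + R = [382]
K = P̄·Hᵀ·S⁻¹ = [-60/191; -3/191]
x' = x̄ + K·y = [-76/191, -42/191]
P' = (I − K·H)·P̄ = [440/191 -360/191; -360/191 364/191]

x' = [-76/191, -42/191]
P' = [440/191 -360/191; -360/191 364/191]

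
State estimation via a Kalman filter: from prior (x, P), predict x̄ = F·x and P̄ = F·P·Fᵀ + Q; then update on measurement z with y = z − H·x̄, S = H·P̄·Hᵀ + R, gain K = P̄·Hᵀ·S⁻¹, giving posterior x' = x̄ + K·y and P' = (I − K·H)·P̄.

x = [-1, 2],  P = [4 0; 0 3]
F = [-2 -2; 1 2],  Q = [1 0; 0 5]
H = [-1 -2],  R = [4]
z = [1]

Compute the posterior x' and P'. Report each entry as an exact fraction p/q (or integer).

x̄ = F·x = [-2, 3]
P̄ = F·P·Fᵀ + Q = [29 -20; -20 21]
y = z − H·x̄ = [5]
S = H·P̄·Hᵀ + R = [37]
K = P̄·Hᵀ·S⁻¹ = [11/37; -22/37]
x' = x̄ + K·y = [-19/37, 1/37]
P' = (I − K·H)·P̄ = [952/37 -498/37; -498/37 293/37]

x' = [-19/37, 1/37]
P' = [952/37 -498/37; -498/37 293/37]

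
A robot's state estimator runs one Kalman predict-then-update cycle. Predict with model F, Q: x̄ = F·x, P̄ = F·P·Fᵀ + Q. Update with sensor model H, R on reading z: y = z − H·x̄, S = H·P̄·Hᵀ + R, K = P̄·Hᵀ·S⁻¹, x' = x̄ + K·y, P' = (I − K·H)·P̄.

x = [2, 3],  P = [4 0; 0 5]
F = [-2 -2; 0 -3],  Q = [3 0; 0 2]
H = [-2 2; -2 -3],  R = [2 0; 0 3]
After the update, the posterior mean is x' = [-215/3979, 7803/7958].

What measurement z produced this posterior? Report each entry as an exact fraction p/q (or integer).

x̄ = F·x = [-10, -9]
P̄ = F·P·Fᵀ + Q = [39 30; 30 47]
S = H·P̄·Hᵀ + R = [106 -66; -66 942]
K = P̄·Hᵀ·S⁻¹ = [-2337/7958 -1583/7958; 3127/15916 -3177/15916]
x' − x̄ = [39575/3979, 79425/7958] = K·y
y = (KᵀK)⁻¹·Kᵀ·(x' − x̄) = [0, -50]
z = y + H·x̄ = [0, -50] + [2, 47] = [2, -3]

z = [2, -3]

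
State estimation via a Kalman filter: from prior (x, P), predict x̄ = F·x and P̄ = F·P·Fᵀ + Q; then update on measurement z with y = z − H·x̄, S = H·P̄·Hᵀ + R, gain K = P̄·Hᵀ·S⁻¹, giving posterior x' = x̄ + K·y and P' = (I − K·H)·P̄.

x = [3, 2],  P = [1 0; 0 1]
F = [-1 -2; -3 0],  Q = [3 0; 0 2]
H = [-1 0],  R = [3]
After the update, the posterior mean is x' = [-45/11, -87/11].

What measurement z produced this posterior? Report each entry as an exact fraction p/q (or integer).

z = [3]

x̄ = F·x = [-7, -9]
P̄ = F·P·Fᵀ + Q = [8 3; 3 11]
S = H·P̄·Hᵀ + R = [11]
K = P̄·Hᵀ·S⁻¹ = [-8/11; -3/11]
x' − x̄ = [32/11, 12/11] = K·y
y = (KᵀK)⁻¹·Kᵀ·(x' − x̄) = [-4]
z = y + H·x̄ = [-4] + [7] = [3]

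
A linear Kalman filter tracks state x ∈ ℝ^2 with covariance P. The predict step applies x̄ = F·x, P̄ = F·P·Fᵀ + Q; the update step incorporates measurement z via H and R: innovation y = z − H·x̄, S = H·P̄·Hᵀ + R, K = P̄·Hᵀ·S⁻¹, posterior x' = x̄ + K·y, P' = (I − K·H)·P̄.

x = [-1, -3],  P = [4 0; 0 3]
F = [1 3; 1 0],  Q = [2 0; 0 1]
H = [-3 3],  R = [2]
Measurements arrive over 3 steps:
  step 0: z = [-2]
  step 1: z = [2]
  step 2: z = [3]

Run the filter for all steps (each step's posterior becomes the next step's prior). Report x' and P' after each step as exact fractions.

step 0: x̄ = F·x = [-10, -1]
step 0: P̄ = F·P·Fᵀ + Q = [33 4; 4 5]
step 0: y = z − H·x̄ = [-29]
step 0: S = H·P̄·Hᵀ + R = [272]
step 0: K = P̄·Hᵀ·S⁻¹ = [-87/272; 3/272]
step 0: x' = x̄ + K·y = [-197/272, -359/272]
step 0: P' = (I − K·H)·P̄ = [1407/272 1349/272; 1349/272 1351/272]
step 1: x̄ = F·x = [-637/136, -197/272]
step 1: P̄ = F·P·Fᵀ + Q = [5551/68 2727/136; 2727/136 1679/272]
step 1: y = z − H·x̄ = [-2687/272]
step 1: S = H·P̄·Hᵀ + R = [117319/272]
step 1: K = P̄·Hᵀ·S⁻¹ = [-50250/117319; -11325/117319]
step 1: x' = x̄ + K·y = [-53098/117319, 26906/117319]
step 1: P' = (I − K·H)·P̄ = [293708/117319 260208/117319; 260208/117319 252658/117319]
step 2: x̄ = F·x = [27620/117319, -53098/117319]
step 2: P̄ = F·P·Fᵀ + Q = [4363516/117319 1074332/117319; 1074332/117319 411027/117319]
step 2: y = z − H·x̄ = [594111/117319]
step 2: S = H·P̄·Hᵀ + R = [23867549/117319]
step 2: K = P̄·Hᵀ·S⁻¹ = [-9867552/23867549; -1989915/23867549]
step 2: x' = x̄ + K·y = [-44350868/23867549, -20879393/23867549]
step 2: P' = (I − K·H)·P̄ = [57772820/23867549 51194452/23867549; 51194452/23867549 49867842/23867549]

step 0: x' = [-197/272, -359/272], P' = [1407/272 1349/272; 1349/272 1351/272]
step 1: x' = [-53098/117319, 26906/117319], P' = [293708/117319 260208/117319; 260208/117319 252658/117319]
step 2: x' = [-44350868/23867549, -20879393/23867549], P' = [57772820/23867549 51194452/23867549; 51194452/23867549 49867842/23867549]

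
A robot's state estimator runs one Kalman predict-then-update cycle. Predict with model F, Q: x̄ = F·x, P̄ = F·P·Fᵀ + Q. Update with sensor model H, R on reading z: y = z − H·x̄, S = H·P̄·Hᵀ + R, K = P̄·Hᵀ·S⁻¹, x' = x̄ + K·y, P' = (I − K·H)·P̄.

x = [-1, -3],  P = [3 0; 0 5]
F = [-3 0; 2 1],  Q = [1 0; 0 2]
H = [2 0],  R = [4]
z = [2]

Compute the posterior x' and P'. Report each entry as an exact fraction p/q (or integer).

x' = [31/29, -109/29]
P' = [28/29 -18/29; -18/29 227/29]

x̄ = F·x = [3, -5]
P̄ = F·P·Fᵀ + Q = [28 -18; -18 19]
y = z − H·x̄ = [-4]
S = H·P̄·Hᵀ + R = [116]
K = P̄·Hᵀ·S⁻¹ = [14/29; -9/29]
x' = x̄ + K·y = [31/29, -109/29]
P' = (I − K·H)·P̄ = [28/29 -18/29; -18/29 227/29]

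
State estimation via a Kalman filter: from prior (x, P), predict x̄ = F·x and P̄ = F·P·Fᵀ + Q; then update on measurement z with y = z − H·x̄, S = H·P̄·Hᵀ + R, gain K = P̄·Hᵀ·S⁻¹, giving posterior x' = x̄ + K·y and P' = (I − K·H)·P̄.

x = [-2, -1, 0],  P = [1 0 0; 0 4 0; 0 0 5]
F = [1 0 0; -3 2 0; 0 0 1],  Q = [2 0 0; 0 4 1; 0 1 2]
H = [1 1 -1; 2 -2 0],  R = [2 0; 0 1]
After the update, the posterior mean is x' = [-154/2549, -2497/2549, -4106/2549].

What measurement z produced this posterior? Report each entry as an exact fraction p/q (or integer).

x̄ = F·x = [-2, 4, 0]
P̄ = F·P·Fᵀ + Q = [3 -3 0; -3 29 1; 0 1 7]
S = H·P̄·Hᵀ + R = [33 -50; -50 153]
K = P̄·Hᵀ·S⁻¹ = [600/2549 396/2549; 625/2549 -862/2549; -1018/2549 -366/2549]
x' − x̄ = [4944/2549, -12693/2549, -4106/2549] = K·y
y = (KᵀK)⁻¹·Kᵀ·(x' − x̄) = [-1, 14]
z = y + H·x̄ = [-1, 14] + [2, -12] = [1, 2]

z = [1, 2]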